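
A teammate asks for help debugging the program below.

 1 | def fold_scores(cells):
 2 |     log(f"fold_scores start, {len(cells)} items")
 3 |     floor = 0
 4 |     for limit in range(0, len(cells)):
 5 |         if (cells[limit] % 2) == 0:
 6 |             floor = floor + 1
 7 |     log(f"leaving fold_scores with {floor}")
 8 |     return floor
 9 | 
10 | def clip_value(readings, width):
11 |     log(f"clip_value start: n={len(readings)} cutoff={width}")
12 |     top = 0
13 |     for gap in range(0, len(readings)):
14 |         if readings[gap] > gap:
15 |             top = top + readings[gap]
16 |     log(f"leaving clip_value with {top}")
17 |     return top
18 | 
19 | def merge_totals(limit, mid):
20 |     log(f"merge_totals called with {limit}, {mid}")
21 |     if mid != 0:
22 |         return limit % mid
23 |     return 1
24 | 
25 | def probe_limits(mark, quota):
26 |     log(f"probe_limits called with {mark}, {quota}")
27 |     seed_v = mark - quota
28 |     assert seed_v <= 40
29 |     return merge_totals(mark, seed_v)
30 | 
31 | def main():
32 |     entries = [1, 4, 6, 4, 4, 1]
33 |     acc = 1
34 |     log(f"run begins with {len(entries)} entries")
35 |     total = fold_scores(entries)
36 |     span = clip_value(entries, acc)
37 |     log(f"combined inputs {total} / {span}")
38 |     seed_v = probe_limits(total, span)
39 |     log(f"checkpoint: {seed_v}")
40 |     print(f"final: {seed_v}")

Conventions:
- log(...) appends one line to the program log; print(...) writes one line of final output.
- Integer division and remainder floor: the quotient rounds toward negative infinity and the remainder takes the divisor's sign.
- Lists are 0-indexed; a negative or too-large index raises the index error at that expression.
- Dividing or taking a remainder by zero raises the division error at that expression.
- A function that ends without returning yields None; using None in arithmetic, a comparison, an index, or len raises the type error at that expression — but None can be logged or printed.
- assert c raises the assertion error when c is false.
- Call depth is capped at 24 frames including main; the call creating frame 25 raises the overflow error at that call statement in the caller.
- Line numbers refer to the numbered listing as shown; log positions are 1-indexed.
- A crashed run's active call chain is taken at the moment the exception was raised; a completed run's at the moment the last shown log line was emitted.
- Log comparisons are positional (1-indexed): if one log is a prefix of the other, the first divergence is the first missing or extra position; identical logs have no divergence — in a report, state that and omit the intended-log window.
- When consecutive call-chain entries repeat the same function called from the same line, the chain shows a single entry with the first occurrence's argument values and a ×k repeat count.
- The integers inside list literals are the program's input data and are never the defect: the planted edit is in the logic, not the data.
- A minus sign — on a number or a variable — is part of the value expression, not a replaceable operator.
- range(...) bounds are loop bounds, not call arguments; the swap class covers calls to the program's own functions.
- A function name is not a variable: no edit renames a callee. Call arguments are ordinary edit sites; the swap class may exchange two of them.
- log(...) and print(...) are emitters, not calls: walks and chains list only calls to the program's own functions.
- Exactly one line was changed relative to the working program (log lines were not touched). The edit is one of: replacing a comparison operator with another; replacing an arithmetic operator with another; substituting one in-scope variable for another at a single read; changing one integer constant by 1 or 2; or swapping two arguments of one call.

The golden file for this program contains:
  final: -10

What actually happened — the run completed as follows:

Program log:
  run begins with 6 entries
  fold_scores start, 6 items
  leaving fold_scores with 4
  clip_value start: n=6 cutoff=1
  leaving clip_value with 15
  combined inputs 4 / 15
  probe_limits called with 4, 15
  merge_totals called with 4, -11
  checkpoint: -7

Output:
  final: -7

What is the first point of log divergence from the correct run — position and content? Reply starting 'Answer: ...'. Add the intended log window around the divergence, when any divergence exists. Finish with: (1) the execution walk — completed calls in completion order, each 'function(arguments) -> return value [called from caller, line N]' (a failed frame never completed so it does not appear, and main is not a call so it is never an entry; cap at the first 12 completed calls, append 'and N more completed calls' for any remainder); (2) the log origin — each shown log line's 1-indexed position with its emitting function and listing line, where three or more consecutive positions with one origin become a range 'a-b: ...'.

Answer: position 5; shown 'leaving clip_value with 15' vs intended 'leaving clip_value with 18'.
Intended log window:
  3: leaving fold_scores with 4
  4: clip_value start: n=6 cutoff=1
  5: leaving clip_value with 18
  6: combined inputs 4 / 18
Execution walk:
  fold_scores([1, 4, 6, 4, 4, 1]) -> 4  [called from main, line 35]
  clip_value([1, 4, 6, 4, 4, 1], 1) -> 15  [called from main, line 36]
  merge_totals(4, -11) -> -7  [called from probe_limits, line 29]
  probe_limits(4, 15) -> -7  [called from main, line 38]
Origin of each log line:
  1: logged in main at line 34
  2: logged in fold_scores at line 2
  3: logged in fold_scores at line 7
  4: logged in clip_value at line 11
  5: logged in clip_value at line 16
  6: logged in main at line 37
  7: logged in probe_limits at line 26
  8: logged in merge_totals at line 20
  9: logged in main at line 39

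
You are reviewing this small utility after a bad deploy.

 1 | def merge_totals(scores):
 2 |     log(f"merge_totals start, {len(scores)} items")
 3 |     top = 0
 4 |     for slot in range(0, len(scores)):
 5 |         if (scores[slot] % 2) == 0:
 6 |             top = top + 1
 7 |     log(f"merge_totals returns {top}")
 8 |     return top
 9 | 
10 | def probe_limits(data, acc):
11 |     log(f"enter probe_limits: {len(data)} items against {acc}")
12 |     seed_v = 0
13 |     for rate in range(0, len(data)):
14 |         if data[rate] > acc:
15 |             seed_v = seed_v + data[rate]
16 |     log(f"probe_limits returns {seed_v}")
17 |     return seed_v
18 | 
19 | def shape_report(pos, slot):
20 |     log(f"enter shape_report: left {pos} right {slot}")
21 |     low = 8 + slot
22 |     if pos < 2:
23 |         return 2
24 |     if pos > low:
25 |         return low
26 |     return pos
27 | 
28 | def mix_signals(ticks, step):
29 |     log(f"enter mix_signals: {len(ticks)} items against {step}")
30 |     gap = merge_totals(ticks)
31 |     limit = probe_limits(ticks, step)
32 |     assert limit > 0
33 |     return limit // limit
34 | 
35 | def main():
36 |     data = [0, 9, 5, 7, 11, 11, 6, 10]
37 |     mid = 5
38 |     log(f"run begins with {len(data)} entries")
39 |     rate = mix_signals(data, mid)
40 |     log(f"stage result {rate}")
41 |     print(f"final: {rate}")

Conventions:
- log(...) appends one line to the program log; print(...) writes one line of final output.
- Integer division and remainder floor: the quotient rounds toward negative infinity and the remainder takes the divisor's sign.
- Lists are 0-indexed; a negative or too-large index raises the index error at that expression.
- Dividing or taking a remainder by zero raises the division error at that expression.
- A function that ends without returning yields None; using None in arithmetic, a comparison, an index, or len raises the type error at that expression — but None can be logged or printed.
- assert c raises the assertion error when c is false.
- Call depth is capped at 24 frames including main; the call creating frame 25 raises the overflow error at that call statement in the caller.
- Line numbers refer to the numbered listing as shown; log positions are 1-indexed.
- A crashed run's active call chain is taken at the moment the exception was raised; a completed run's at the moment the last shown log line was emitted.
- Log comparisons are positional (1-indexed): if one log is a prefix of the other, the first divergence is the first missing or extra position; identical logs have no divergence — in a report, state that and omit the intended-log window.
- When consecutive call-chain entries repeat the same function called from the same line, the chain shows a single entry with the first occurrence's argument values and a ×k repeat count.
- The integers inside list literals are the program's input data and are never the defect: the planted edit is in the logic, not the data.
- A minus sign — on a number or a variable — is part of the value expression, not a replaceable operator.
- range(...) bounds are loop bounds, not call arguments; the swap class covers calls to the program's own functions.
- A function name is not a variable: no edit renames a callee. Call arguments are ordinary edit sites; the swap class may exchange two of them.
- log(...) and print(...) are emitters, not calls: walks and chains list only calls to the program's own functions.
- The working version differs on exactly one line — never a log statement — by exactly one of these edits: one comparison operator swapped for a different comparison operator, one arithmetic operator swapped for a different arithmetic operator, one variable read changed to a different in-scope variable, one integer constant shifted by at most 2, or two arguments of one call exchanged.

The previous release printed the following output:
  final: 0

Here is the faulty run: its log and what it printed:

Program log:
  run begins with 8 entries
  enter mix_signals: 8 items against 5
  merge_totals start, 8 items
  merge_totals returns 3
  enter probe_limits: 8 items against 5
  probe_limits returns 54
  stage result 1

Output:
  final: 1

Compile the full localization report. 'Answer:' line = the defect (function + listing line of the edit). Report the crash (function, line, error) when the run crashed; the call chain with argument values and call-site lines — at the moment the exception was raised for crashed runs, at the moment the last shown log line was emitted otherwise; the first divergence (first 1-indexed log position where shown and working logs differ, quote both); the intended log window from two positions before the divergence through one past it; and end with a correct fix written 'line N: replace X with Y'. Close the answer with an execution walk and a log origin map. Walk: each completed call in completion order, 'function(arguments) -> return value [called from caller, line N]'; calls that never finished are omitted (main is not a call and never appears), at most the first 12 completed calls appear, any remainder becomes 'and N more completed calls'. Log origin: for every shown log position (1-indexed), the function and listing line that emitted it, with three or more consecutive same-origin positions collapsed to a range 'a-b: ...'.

Answer: the defect is in mix_signals at line 33.
Core observation: Position 7 is the first bad log line: 'stage result 1' should read 'stage result 0'.
Call chain: main.
First divergence: at position 7 the run shows 'stage result 1' where the working version logs 'stage result 0'.
Intended log window:
  5: enter probe_limits: 8 items against 5
  6: probe_limits returns 54
  7: stage result 0
Execution walk:
  merge_totals([0, 9, 5, 7, 11, 11, 6, 10]) -> 3  [called from mix_signals, line 30]
  probe_limits([0, 9, 5, 7, 11, 11, 6, 10], 5) -> 54  [called from mix_signals, line 31]
  mix_signals([0, 9, 5, 7, 11, 11, 6, 10], 5) -> 1  [called from main, line 39]
Log origins:
  1: from main, line 38
  2: from mix_signals, line 29
  3: from merge_totals, line 2
  4: from merge_totals, line 7
  5: from probe_limits, line 11
  6: from probe_limits, line 16
  7: from main, line 40
A correct fix: line 33: replace `limit // limit` with `gap // limit`.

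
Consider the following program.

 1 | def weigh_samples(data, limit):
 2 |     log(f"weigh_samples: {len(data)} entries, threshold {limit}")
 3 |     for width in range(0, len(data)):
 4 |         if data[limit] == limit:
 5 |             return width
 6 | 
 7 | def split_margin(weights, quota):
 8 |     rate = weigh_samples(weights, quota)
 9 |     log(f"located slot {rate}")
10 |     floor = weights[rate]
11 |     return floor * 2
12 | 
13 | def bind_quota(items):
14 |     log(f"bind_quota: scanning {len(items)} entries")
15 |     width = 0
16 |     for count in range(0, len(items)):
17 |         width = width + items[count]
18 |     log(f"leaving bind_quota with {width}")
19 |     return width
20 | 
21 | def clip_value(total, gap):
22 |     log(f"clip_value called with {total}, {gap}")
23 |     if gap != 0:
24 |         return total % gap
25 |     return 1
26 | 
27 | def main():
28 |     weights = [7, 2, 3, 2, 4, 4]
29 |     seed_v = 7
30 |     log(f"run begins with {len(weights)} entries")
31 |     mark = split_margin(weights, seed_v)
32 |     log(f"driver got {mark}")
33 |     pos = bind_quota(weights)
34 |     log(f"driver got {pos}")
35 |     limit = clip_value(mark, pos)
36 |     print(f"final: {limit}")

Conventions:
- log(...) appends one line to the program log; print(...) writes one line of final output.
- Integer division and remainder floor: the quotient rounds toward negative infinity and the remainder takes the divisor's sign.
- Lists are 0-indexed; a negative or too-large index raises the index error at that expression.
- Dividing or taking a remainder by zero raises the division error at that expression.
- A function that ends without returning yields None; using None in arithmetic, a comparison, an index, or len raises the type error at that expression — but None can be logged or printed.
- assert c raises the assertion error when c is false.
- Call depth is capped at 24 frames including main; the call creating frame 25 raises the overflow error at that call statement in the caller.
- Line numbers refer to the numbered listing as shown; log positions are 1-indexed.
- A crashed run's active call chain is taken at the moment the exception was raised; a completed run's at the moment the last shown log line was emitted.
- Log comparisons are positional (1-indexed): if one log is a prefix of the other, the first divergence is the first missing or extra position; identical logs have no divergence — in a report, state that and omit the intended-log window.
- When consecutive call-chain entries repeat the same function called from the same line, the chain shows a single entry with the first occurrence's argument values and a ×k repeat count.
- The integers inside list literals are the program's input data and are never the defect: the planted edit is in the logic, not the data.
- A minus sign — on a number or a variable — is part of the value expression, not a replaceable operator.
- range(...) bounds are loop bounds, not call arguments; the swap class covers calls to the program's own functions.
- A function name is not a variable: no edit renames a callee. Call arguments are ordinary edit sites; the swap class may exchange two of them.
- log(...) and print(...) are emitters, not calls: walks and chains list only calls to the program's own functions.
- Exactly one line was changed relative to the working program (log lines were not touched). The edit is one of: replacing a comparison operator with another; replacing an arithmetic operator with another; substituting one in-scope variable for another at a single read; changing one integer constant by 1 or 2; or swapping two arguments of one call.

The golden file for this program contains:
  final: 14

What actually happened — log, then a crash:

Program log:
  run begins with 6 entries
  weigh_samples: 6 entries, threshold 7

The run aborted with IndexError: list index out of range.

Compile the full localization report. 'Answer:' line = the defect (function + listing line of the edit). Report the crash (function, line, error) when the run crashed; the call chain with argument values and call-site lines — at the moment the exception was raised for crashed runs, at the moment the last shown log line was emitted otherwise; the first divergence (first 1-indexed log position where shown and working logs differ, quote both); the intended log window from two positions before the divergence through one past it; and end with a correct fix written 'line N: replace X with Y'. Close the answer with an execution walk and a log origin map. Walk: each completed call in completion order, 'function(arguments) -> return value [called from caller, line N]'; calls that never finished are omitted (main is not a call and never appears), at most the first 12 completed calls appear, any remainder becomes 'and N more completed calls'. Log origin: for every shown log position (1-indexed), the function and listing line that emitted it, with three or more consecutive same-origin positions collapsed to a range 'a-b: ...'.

Answer: the defect is in weigh_samples at line 4.
Core observation: Only 2 log lines were emitted before the run died; the intended continuation was 'located slot 0'.
Crash: weigh_samples, line 4, IndexError.
Call chain: main -> split_margin([7, 2, 3, 2, 4, 4], 7) (called at line 31) -> weigh_samples([7, 2, 3, 2, 4, 4], 7) (called at line 8).
First divergence: position 3; the shown log stops at 2 lines while the working version next logs 'located slot 0'.
Intended log window:
  1: run begins with 6 entries
  2: weigh_samples: 6 entries, threshold 7
  3: located slot 0
  4: driver got 14
Execution walk:
  (no call completed)
Log line origins:
  1: emitted by main (line 30)
  2: emitted by weigh_samples (line 2)
A correct fix: line 4: replace `data[limit]` with `data[width]`.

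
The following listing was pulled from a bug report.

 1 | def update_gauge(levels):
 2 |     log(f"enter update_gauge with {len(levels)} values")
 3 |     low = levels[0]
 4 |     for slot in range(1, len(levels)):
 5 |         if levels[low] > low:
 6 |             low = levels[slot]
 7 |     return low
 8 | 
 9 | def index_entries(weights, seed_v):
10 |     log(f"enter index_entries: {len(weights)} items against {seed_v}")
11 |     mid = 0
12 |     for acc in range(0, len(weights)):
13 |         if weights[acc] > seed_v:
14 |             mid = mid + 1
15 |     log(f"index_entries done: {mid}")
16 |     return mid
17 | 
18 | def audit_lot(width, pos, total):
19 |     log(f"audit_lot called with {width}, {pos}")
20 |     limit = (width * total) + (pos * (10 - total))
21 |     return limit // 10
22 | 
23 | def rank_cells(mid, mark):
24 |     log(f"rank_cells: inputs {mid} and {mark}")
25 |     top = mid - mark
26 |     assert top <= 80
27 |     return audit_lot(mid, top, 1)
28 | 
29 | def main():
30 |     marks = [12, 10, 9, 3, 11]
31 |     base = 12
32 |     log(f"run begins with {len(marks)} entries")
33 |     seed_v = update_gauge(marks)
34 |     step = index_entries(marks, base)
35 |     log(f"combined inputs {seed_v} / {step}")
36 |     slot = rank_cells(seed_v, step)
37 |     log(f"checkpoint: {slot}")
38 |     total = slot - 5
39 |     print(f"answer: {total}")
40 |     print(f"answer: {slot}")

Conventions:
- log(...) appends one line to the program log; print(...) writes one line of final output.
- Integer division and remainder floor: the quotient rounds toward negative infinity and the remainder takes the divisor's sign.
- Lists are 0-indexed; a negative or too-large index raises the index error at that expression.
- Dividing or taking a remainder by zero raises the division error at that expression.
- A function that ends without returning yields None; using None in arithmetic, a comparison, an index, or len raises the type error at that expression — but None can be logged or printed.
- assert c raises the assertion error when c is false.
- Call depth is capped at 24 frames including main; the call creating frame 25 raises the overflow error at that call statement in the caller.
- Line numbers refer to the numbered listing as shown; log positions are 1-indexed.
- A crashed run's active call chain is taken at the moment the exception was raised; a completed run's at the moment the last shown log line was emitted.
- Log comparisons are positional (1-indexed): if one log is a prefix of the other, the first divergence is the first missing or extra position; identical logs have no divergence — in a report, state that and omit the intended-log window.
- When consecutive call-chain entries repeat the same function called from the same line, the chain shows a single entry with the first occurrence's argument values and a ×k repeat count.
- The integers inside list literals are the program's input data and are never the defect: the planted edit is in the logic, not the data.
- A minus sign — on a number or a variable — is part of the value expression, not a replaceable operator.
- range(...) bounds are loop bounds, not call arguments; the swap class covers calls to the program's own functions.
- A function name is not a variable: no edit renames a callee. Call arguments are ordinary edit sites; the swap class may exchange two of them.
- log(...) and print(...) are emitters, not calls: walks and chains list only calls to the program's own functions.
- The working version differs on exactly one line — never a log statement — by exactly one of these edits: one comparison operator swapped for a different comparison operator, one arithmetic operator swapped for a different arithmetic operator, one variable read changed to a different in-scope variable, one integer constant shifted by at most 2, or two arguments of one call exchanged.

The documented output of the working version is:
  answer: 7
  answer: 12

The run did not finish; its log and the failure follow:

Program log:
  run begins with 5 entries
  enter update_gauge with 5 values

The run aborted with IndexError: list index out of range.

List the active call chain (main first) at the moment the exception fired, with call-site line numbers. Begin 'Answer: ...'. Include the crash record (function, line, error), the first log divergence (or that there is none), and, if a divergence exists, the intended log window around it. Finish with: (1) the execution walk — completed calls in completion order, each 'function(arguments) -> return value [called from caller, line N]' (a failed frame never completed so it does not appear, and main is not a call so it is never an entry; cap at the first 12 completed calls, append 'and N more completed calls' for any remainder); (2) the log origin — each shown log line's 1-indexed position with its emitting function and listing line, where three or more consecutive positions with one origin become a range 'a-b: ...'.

Answer: main -> update_gauge (called at line 33).
Core observation: Only 2 log lines were emitted before the run died; the intended continuation was 'enter index_entries: 5 items against 12'.
Crash: update_gauge, line 5, IndexError.
First divergence: position 3 — after 2 matching lines the faulty run goes silent; intended next line 'enter index_entries: 5 items against 12'.
Intended log window:
  1: run begins with 5 entries
  2: enter update_gauge with 5 values
  3: enter index_entries: 5 items against 12
  4: index_entries done: 0
Execution walk:
  (no call completed)
Origin of each log line:
  1: from main, line 32
  2: from update_gauge, line 2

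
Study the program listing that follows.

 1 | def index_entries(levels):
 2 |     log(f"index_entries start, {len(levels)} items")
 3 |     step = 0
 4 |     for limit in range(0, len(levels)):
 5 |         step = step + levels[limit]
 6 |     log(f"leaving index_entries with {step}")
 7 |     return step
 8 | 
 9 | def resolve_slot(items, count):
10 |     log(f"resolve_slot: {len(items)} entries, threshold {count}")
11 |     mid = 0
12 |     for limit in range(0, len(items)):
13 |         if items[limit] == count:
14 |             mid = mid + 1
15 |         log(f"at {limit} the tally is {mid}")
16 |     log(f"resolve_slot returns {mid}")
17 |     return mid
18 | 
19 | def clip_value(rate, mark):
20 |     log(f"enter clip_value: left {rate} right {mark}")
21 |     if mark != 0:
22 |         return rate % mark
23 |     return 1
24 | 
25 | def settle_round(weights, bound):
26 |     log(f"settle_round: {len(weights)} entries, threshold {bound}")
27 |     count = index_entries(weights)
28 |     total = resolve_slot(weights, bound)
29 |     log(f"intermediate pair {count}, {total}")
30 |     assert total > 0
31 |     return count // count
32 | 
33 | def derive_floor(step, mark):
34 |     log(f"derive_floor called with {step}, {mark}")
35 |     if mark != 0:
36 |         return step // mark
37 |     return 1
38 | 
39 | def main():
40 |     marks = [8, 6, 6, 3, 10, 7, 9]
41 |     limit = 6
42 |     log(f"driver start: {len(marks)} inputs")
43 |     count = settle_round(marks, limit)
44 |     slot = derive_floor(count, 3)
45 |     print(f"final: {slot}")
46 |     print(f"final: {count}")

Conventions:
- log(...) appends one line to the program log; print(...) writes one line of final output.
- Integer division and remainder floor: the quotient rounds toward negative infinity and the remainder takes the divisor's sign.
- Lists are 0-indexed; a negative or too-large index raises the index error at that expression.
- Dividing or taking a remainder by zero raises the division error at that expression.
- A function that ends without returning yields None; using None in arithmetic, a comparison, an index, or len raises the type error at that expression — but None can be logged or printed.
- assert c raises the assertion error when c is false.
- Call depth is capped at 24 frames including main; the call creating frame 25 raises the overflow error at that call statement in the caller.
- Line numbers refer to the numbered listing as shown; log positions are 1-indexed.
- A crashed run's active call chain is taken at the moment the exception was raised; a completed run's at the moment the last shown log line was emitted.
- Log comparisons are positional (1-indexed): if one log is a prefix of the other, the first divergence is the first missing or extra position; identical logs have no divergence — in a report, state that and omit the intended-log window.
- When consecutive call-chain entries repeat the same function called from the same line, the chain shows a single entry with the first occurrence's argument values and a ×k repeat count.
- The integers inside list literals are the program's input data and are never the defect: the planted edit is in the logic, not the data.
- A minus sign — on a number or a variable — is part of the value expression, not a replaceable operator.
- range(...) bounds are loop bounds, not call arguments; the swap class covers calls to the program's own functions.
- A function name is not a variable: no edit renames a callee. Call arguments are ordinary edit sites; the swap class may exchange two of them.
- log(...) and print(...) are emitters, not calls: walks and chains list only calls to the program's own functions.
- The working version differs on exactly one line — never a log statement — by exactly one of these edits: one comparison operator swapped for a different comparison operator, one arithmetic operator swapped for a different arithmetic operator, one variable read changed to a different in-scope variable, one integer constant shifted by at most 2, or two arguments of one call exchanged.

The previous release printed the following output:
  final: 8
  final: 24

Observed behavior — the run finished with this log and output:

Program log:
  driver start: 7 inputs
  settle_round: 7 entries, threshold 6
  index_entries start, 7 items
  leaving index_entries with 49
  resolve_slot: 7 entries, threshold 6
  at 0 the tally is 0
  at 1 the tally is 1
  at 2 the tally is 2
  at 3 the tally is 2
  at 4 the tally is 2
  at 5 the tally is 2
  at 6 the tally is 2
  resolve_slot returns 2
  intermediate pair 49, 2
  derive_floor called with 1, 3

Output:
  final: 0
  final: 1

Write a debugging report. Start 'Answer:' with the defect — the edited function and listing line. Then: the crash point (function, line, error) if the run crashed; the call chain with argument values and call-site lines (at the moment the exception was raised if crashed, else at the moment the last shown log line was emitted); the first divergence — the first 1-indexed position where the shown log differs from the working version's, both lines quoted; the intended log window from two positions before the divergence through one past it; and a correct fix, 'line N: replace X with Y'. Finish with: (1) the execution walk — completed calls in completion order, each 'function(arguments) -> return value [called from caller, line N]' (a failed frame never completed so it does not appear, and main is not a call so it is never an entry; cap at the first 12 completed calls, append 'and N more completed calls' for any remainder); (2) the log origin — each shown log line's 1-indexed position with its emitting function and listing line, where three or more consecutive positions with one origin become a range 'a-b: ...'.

Answer: the defect is in settle_round at line 31.
Core observation: The earliest visible damage is log position 15 — 'derive_floor called with 1, 3' rather than the intended 'derive_floor called with 24, 3'.
Call chain: main -> derive_floor(1, 3) (called at line 44).
First divergence: position 15 — the shown line 'derive_floor called with 1, 3' should read 'derive_floor called with 24, 3'.
Intended log window:
  13: resolve_slot returns 2
  14: intermediate pair 49, 2
  15: derive_floor called with 24, 3
Execution walk:
  index_entries([8, 6, 6, 3, 10, 7, 9]) -> 49  [called from settle_round, line 27]
  resolve_slot([8, 6, 6, 3, 10, 7, 9], 6) -> 2  [called from settle_round, line 28]
  settle_round([8, 6, 6, 3, 10, 7, 9], 6) -> 1  [called from main, line 43]
  derive_floor(1, 3) -> 0  [called from main, line 44]
Log origin:
  1: emitted by main (line 42)
  2: emitted by settle_round (line 26)
  3: emitted by index_entries (line 2)
  4: emitted by index_entries (line 6)
  5: emitted by resolve_slot (line 10)
  6-12: emitted by resolve_slot (line 15)
  13: emitted by resolve_slot (line 16)
  14: emitted by settle_round (line 29)
  15: emitted by derive_floor (line 34)
A correct fix: line 31: replace `count // count` with `count // total`.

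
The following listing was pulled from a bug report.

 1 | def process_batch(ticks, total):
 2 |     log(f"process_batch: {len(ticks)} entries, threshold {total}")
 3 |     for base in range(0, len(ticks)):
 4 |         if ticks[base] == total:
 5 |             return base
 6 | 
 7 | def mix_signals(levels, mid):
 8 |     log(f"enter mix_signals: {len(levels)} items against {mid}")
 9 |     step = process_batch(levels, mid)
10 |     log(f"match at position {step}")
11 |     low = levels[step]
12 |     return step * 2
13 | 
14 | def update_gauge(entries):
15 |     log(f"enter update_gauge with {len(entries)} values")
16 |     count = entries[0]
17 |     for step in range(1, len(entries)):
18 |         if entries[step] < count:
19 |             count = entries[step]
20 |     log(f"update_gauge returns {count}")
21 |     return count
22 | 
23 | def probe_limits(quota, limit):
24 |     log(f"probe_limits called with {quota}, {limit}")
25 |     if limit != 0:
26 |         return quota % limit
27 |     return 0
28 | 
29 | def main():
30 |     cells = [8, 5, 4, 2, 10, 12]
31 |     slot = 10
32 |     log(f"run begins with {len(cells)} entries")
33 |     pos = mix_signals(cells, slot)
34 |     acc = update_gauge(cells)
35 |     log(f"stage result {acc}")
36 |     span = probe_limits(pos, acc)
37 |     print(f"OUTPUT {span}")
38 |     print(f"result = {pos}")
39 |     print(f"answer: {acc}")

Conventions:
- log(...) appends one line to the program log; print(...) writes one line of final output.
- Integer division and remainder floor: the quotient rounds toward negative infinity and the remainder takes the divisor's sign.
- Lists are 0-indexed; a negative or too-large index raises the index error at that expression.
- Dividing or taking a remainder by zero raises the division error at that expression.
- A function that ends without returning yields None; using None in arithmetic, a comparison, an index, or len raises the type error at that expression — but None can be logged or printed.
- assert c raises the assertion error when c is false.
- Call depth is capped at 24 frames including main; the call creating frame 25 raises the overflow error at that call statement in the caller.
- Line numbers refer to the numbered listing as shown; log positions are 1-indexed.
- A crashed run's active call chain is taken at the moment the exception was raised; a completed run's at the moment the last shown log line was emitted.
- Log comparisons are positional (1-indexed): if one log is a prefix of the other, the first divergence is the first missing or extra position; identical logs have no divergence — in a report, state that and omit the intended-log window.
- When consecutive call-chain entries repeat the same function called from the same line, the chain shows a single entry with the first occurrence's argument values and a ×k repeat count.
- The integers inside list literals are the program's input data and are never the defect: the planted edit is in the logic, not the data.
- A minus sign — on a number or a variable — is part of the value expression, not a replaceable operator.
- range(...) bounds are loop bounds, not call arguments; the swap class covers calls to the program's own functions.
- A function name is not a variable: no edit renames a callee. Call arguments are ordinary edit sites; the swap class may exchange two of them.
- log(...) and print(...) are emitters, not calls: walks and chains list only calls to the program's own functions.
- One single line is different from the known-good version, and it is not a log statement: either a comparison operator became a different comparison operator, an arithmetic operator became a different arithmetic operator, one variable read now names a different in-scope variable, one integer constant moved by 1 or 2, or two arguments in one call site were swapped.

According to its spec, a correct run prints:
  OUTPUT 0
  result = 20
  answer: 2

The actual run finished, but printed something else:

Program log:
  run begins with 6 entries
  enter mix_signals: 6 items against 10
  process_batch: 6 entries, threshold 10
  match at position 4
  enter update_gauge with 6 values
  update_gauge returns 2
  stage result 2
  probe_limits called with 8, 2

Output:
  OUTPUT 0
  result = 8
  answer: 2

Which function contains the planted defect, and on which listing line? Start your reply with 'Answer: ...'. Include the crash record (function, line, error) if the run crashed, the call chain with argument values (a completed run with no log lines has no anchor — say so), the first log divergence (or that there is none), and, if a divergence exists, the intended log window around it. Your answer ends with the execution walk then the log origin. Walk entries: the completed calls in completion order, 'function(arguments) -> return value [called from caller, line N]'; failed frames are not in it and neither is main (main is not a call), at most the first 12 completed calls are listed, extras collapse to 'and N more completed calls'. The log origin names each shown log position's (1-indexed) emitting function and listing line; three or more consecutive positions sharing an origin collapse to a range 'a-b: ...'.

Answer: the defect is in mix_signals at line 12.
Core observation: The earliest visible damage is log position 8 — 'probe_limits called with 8, 2' rather than the intended 'probe_limits called with 20, 2'.
Call chain: main -> probe_limits(8, 2) (called at line 36).
First divergence: position 8; shown 'probe_limits called with 8, 2' vs intended 'probe_limits called with 20, 2'.
Intended log window:
  6: update_gauge returns 2
  7: stage result 2
  8: probe_limits called with 20, 2
Execution walk:
  process_batch([8, 5, 4, 2, 10, 12], 10) -> 4  [called from mix_signals, line 9]
  mix_signals([8, 5, 4, 2, 10, 12], 10) -> 8  [called from main, line 33]
  update_gauge([8, 5, 4, 2, 10, 12]) -> 2  [called from main, line 34]
  probe_limits(8, 2) -> 0  [called from main, line 36]
Log origin:
  1: logged in main at line 32
  2: logged in mix_signals at line 8
  3: logged in process_batch at line 2
  4: logged in mix_signals at line 10
  5: logged in update_gauge at line 15
  6: logged in update_gauge at line 20
  7: logged in main at line 35
  8: logged in probe_limits at line 24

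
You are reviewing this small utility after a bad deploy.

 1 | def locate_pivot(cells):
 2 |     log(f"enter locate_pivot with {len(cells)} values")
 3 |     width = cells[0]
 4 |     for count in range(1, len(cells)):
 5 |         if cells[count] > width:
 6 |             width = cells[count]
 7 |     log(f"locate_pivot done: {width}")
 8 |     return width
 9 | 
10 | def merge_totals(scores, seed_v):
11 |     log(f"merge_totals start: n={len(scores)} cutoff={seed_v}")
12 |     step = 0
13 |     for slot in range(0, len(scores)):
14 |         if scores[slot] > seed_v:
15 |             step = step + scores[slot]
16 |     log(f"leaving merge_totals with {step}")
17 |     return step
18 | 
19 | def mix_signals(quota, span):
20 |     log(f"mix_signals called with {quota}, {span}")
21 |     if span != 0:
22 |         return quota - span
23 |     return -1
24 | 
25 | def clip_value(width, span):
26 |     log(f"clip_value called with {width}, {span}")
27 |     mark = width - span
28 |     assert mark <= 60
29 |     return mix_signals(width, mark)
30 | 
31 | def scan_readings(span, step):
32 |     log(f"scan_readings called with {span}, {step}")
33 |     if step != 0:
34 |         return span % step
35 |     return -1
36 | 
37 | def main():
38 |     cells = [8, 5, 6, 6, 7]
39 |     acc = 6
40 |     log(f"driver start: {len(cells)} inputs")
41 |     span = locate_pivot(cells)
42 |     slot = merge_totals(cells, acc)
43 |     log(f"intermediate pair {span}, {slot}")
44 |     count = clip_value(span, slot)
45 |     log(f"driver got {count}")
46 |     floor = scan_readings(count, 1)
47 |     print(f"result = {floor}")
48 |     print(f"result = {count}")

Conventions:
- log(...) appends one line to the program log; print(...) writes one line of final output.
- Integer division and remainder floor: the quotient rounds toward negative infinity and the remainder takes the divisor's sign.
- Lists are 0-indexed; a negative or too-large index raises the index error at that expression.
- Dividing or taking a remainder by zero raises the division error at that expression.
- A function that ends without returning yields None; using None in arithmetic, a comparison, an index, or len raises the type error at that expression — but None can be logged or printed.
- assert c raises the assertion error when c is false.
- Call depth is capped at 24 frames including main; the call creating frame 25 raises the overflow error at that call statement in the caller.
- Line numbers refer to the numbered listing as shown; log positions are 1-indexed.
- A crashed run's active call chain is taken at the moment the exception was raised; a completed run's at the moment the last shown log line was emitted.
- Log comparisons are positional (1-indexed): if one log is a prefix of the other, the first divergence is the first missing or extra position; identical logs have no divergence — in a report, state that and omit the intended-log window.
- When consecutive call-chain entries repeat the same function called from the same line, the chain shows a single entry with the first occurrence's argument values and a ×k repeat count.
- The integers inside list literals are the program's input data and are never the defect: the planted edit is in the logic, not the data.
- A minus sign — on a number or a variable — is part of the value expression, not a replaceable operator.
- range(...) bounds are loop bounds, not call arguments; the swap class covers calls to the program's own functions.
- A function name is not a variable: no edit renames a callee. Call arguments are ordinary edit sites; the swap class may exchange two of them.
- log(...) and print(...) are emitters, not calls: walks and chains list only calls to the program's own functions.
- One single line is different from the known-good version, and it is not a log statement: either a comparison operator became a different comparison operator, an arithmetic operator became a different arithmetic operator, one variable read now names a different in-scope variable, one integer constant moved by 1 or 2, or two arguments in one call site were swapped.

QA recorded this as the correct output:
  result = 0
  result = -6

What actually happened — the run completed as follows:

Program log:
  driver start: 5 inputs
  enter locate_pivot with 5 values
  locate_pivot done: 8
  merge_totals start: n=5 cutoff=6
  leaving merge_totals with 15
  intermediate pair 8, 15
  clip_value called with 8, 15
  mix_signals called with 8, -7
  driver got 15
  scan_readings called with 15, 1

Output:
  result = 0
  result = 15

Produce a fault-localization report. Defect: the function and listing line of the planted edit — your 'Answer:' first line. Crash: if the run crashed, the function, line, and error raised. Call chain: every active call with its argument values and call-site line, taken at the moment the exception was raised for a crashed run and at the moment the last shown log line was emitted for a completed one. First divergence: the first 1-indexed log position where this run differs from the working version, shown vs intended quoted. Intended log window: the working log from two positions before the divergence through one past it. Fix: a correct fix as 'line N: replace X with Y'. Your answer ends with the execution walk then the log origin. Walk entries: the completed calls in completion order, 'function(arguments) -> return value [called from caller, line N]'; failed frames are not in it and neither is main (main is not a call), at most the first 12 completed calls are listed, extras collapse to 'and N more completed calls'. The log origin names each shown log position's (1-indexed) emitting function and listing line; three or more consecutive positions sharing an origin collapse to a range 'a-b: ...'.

Answer: the defect is in mix_signals at line 22.
Key observation: Everything matches until log position 9, which reads 'driver got 15' in place of 'driver got -6'.
Call chain: main -> scan_readings(15, 1) (called at line 46).
First divergence: position 9 — the shown line 'driver got 15' should read 'driver got -6'.
Intended log window:
  7: clip_value called with 8, 15
  8: mix_signals called with 8, -7
  9: driver got -6
  10: scan_readings called with -6, 1
Execution walk:
  locate_pivot([8, 5, 6, 6, 7]) -> 8  [called from main, line 41]
  merge_totals([8, 5, 6, 6, 7], 6) -> 15  [called from main, line 42]
  mix_signals(8, -7) -> 15  [called from clip_value, line 29]
  clip_value(8, 15) -> 15  [called from main, line 44]
  scan_readings(15, 1) -> 0  [called from main, line 46]
Log origin:
  1: logged in main at line 40
  2: logged in locate_pivot at line 2
  3: logged in locate_pivot at line 7
  4: logged in merge_totals at line 11
  5: logged in merge_totals at line 16
  6: logged in main at line 43
  7: logged in clip_value at line 26
  8: logged in mix_signals at line 20
  9: logged in main at line 45
  10: logged in scan_readings at line 32
A correct fix: line 22: replace `-` with `%`.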